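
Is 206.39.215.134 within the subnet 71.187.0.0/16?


Subnet network: 71.187.0.0
Test IP AND mask: 206.39.0.0
No, 206.39.215.134 is not in 71.187.0.0/16


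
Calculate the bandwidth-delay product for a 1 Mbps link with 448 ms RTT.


BDP = bandwidth * RTT
= 1 Mbps * 448 ms
= 1 * 1e6 * 448 / 1000 bits
= 448000 bits
= 56000 bytes
= 54.6875 KB
BDP = 448000 bits (56000 bytes)


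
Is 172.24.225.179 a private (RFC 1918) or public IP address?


RFC 1918 private ranges:
  10.0.0.0/8 (10.0.0.0 - 10.255.255.255)
  172.16.0.0/12 (172.16.0.0 - 172.31.255.255)
  192.168.0.0/16 (192.168.0.0 - 192.168.255.255)
Private (in 172.16.0.0/12)


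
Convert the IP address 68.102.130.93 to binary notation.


68 = 01000100
102 = 01100110
130 = 10000010
93 = 01011101
Binary: 01000100.01100110.10000010.01011101


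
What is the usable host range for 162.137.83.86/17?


Network: 162.137.0.0
Broadcast: 162.137.127.255
First usable = network + 1
Last usable = broadcast - 1
Range: 162.137.0.1 to 162.137.127.254


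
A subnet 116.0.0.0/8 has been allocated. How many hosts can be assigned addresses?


Host bits = 32 - 8 = 24
Total addresses = 2^24 = 16777216
Usable = total - 2 (network and broadcast)
Usable hosts: 16777214


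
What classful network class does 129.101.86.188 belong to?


First octet: 129
Binary: 10000001
10xxxxxx -> Class B (128-191)
Class B, default mask 255.255.0.0 (/16)


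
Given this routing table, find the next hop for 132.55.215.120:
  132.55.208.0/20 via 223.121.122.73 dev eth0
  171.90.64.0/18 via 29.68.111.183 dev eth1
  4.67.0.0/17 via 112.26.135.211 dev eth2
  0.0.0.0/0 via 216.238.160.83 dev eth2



Longest prefix match for 132.55.215.120:
  /20 132.55.208.0: MATCH
  /18 171.90.64.0: no
  /17 4.67.0.0: no
  /0 0.0.0.0: MATCH
Selected: next-hop 223.121.122.73 via eth0 (matched /20)


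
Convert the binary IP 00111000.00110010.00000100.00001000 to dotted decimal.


00111000 = 56
00110010 = 50
00000100 = 4
00001000 = 8
IP: 56.50.4.8


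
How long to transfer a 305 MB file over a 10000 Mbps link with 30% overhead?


Effective throughput = 10000 * (1 - 30/100) = 7000 Mbps
File size in Mb = 305 * 8 = 2440 Mb
Time = 2440 / 7000
Time = 0.3486 seconds


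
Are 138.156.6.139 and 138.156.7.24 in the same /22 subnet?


Mask: 255.255.252.0
138.156.6.139 AND mask = 138.156.4.0
138.156.7.24 AND mask = 138.156.4.0
Yes, same subnet (138.156.4.0)


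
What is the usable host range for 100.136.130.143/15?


Network: 100.136.0.0
Broadcast: 100.137.255.255
First usable = network + 1
Last usable = broadcast - 1
Range: 100.136.0.1 to 100.137.255.254


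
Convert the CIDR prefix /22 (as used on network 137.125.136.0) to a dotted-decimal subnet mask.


/22 means 22 network bits, 10 host bits
Binary: 11111111111111111111110000000000
Mask: 255.255.252.0


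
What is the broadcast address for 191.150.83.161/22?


Network: 191.150.80.0/22
Host bits = 10
Set all host bits to 1:
Broadcast: 191.150.83.255


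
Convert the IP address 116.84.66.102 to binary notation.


116 = 01110100
84 = 01010100
66 = 01000010
102 = 01100110
Binary: 01110100.01010100.01000010.01100110


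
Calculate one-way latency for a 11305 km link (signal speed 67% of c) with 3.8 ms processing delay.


Speed = 0.67 * 3e5 km/s = 201000 km/s
Propagation delay = 11305 / 201000 = 0.0562 s = 56.2438 ms
Processing delay = 3.8 ms
Total one-way latency = 60.0438 ms


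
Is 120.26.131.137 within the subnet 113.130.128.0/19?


Subnet network: 113.130.128.0
Test IP AND mask: 120.26.128.0
No, 120.26.131.137 is not in 113.130.128.0/19


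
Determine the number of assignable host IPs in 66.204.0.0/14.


Host bits = 32 - 14 = 18
Total addresses = 2^18 = 262144
Usable = total - 2 (network and broadcast)
Usable hosts: 262142


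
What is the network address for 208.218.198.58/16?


IP:   11010000.11011010.11000110.00111010
Mask: 11111111.11111111.00000000.00000000
AND operation:
Net:  11010000.11011010.00000000.00000000
Network: 208.218.0.0/16


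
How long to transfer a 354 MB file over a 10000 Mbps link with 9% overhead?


Effective throughput = 10000 * (1 - 9/100) = 9100 Mbps
File size in Mb = 354 * 8 = 2832 Mb
Time = 2832 / 9100
Time = 0.3112 seconds


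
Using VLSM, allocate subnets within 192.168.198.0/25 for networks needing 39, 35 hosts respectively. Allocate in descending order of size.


39 hosts -> /26 (62 usable): 192.168.198.0/26
35 hosts -> /26 (62 usable): 192.168.198.64/26
Allocation: 192.168.198.0/26 (39 hosts, 62 usable); 192.168.198.64/26 (35 hosts, 62 usable)


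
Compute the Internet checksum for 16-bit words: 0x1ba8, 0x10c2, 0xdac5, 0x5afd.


Sum all words (with carry folding):
+ 0x1ba8 = 0x1ba8
+ 0x10c2 = 0x2c6a
+ 0xdac5 = 0x0730
+ 0x5afd = 0x622d
One's complement: ~0x622d
Checksum = 0x9dd2


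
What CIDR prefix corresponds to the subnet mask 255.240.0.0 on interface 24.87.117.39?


Binary: 11111111.11110000.00000000.00000000
Count leading 1s
Prefix: /12


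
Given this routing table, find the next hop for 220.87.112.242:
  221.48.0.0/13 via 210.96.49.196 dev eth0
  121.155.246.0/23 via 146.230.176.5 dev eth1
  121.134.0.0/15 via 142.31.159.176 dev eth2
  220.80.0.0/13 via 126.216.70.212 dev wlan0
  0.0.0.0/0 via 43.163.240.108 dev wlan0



Longest prefix match for 220.87.112.242:
  /13 221.48.0.0: no
  /23 121.155.246.0: no
  /15 121.134.0.0: no
  /13 220.80.0.0: MATCH
  /0 0.0.0.0: MATCH
Selected: next-hop 126.216.70.212 via wlan0 (matched /13)


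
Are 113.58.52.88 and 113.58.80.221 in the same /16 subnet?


Mask: 255.255.0.0
113.58.52.88 AND mask = 113.58.0.0
113.58.80.221 AND mask = 113.58.0.0
Yes, same subnet (113.58.0.0)


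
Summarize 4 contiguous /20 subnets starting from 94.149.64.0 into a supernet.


Original prefix: /20
Number of subnets: 4 = 2^2
New prefix = 20 - 2 = 18
Supernet: 94.149.64.0/18


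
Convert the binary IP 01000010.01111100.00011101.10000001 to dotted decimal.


01000010 = 66
01111100 = 124
00011101 = 29
10000001 = 129
IP: 66.124.29.129


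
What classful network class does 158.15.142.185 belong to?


First octet: 158
Binary: 10011110
10xxxxxx -> Class B (128-191)
Class B, default mask 255.255.0.0 (/16)


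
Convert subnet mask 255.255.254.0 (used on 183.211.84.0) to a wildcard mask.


Subnet mask: 255.255.254.0
Wildcard = 255.255.255.255 - subnet mask
255 - 255 = 0
255 - 255 = 0
255 - 254 = 1
255 - 0 = 255
Wildcard: 0.0.1.255


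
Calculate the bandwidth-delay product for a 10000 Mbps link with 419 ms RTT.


BDP = bandwidth * RTT
= 10000 Mbps * 419 ms
= 10000 * 1e6 * 419 / 1000 bits
= 4190000000 bits
= 523750000 bytes
= 511474.6094 KB
BDP = 4190000000 bits (523750000 bytes)


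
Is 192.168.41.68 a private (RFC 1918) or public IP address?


RFC 1918 private ranges:
  10.0.0.0/8 (10.0.0.0 - 10.255.255.255)
  172.16.0.0/12 (172.16.0.0 - 172.31.255.255)
  192.168.0.0/16 (192.168.0.0 - 192.168.255.255)
Private (in 192.168.0.0/16)


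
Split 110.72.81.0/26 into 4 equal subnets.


New prefix = 26 + 2 = 28
Each subnet has 16 addresses
  110.72.81.0/28
  110.72.81.16/28
  110.72.81.32/28
  110.72.81.48/28
Subnets: 110.72.81.0/28, 110.72.81.16/28, 110.72.81.32/28, 110.72.81.48/28


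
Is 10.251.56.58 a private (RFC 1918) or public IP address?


RFC 1918 private ranges:
  10.0.0.0/8 (10.0.0.0 - 10.255.255.255)
  172.16.0.0/12 (172.16.0.0 - 172.31.255.255)
  192.168.0.0/16 (192.168.0.0 - 192.168.255.255)
Private (in 10.0.0.0/8)


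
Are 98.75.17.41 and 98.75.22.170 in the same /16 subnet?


Mask: 255.255.0.0
98.75.17.41 AND mask = 98.75.0.0
98.75.22.170 AND mask = 98.75.0.0
Yes, same subnet (98.75.0.0)


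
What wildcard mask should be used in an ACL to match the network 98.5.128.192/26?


Subnet mask: 255.255.255.192
Wildcard = 255.255.255.255 - subnet mask
255 - 255 = 0
255 - 255 = 0
255 - 255 = 0
255 - 192 = 63
Wildcard: 0.0.0.63


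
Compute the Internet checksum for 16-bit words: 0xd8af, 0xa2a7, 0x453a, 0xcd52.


Sum all words (with carry folding):
+ 0xd8af = 0xd8af
+ 0xa2a7 = 0x7b57
+ 0x453a = 0xc091
+ 0xcd52 = 0x8de4
One's complement: ~0x8de4
Checksum = 0x721b


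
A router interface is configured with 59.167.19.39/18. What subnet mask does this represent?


/18 means 18 network bits, 14 host bits
Binary: 11111111111111111100000000000000
Mask: 255.255.192.0


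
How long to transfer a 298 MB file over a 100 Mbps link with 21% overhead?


Effective throughput = 100 * (1 - 21/100) = 79 Mbps
File size in Mb = 298 * 8 = 2384 Mb
Time = 2384 / 79
Time = 30.1772 seconds


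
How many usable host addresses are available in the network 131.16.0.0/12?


Host bits = 32 - 12 = 20
Total addresses = 2^20 = 1048576
Usable = total - 2 (network and broadcast)
Usable hosts: 1048574


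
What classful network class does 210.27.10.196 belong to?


First octet: 210
Binary: 11010010
110xxxxx -> Class C (192-223)
Class C, default mask 255.255.255.0 (/24)


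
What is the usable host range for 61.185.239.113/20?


Network: 61.185.224.0
Broadcast: 61.185.239.255
First usable = network + 1
Last usable = broadcast - 1
Range: 61.185.224.1 to 61.185.239.254


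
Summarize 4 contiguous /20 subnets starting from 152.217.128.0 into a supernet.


Original prefix: /20
Number of subnets: 4 = 2^2
New prefix = 20 - 2 = 18
Supernet: 152.217.128.0/18


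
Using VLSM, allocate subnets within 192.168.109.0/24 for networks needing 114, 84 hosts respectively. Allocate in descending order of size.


114 hosts -> /25 (126 usable): 192.168.109.0/25
84 hosts -> /25 (126 usable): 192.168.109.128/25
Allocation: 192.168.109.0/25 (114 hosts, 126 usable); 192.168.109.128/25 (84 hosts, 126 usable)


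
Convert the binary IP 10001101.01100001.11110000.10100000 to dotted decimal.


10001101 = 141
01100001 = 97
11110000 = 240
10100000 = 160
IP: 141.97.240.160


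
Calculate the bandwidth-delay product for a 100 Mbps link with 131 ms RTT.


BDP = bandwidth * RTT
= 100 Mbps * 131 ms
= 100 * 1e6 * 131 / 1000 bits
= 13100000 bits
= 1637500 bytes
= 1599.1211 KB
BDP = 13100000 bits (1637500 bytes)


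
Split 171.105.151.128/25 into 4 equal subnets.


New prefix = 25 + 2 = 27
Each subnet has 32 addresses
  171.105.151.128/27
  171.105.151.160/27
  171.105.151.192/27
  171.105.151.224/27
Subnets: 171.105.151.128/27, 171.105.151.160/27, 171.105.151.192/27, 171.105.151.224/27


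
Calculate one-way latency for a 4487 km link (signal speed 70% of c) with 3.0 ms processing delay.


Speed = 0.7 * 3e5 km/s = 210000 km/s
Propagation delay = 4487 / 210000 = 0.0214 s = 21.3667 ms
Processing delay = 3.0 ms
Total one-way latency = 24.3667 ms


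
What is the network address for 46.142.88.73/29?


IP:   00101110.10001110.01011000.01001001
Mask: 11111111.11111111.11111111.11111000
AND operation:
Net:  00101110.10001110.01011000.01001000
Network: 46.142.88.72/29


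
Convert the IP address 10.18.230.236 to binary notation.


10 = 00001010
18 = 00010010
230 = 11100110
236 = 11101100
Binary: 00001010.00010010.11100110.11101100


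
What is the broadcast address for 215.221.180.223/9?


Network: 215.128.0.0/9
Host bits = 23
Set all host bits to 1:
Broadcast: 215.255.255.255


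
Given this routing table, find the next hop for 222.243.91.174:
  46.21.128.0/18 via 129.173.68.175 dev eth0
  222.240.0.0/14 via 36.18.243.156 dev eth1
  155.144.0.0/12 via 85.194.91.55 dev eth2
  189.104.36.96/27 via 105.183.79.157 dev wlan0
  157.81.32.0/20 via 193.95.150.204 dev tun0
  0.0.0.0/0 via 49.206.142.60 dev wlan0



Longest prefix match for 222.243.91.174:
  /18 46.21.128.0: no
  /14 222.240.0.0: MATCH
  /12 155.144.0.0: no
  /27 189.104.36.96: no
  /20 157.81.32.0: no
  /0 0.0.0.0: MATCH
Selected: next-hop 36.18.243.156 via eth1 (matched /14)


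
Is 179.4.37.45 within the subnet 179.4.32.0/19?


Subnet network: 179.4.32.0
Test IP AND mask: 179.4.32.0
Yes, 179.4.37.45 is in 179.4.32.0/19


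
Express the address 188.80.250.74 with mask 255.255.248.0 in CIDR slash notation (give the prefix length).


Binary: 11111111.11111111.11111000.00000000
Count leading 1s
Prefix: /21


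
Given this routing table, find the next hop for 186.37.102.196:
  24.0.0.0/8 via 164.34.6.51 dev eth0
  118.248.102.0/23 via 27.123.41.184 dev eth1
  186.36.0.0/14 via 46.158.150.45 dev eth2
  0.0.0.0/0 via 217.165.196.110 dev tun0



Longest prefix match for 186.37.102.196:
  /8 24.0.0.0: no
  /23 118.248.102.0: no
  /14 186.36.0.0: MATCH
  /0 0.0.0.0: MATCH
Selected: next-hop 46.158.150.45 via eth2 (matched /14)


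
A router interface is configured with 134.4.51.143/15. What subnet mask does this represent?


/15 means 15 network bits, 17 host bits
Binary: 11111111111111100000000000000000
Mask: 255.254.0.0


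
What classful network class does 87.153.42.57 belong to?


First octet: 87
Binary: 01010111
0xxxxxxx -> Class A (1-126)
Class A, default mask 255.0.0.0 (/8)


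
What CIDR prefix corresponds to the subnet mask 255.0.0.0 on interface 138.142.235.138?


Binary: 11111111.00000000.00000000.00000000
Count leading 1s
Prefix: /8


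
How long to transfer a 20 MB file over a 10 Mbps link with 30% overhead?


Effective throughput = 10 * (1 - 30/100) = 7 Mbps
File size in Mb = 20 * 8 = 160 Mb
Time = 160 / 7
Time = 22.8571 seconds


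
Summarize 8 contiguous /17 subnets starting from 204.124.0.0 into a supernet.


Original prefix: /17
Number of subnets: 8 = 2^3
New prefix = 17 - 3 = 14
Supernet: 204.124.0.0/14


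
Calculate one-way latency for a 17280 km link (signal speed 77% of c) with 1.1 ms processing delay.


Speed = 0.77 * 3e5 km/s = 231000 km/s
Propagation delay = 17280 / 231000 = 0.0748 s = 74.8052 ms
Processing delay = 1.1 ms
Total one-way latency = 75.9052 ms


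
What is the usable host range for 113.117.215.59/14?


Network: 113.116.0.0
Broadcast: 113.119.255.255
First usable = network + 1
Last usable = broadcast - 1
Range: 113.116.0.1 to 113.119.255.254


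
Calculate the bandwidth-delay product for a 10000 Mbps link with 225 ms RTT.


BDP = bandwidth * RTT
= 10000 Mbps * 225 ms
= 10000 * 1e6 * 225 / 1000 bits
= 2250000000 bits
= 281250000 bytes
= 274658.2031 KB
BDP = 2250000000 bits (281250000 bytes)


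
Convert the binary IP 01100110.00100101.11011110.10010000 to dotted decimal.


01100110 = 102
00100101 = 37
11011110 = 222
10010000 = 144
IP: 102.37.222.144


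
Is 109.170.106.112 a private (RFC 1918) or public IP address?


RFC 1918 private ranges:
  10.0.0.0/8 (10.0.0.0 - 10.255.255.255)
  172.16.0.0/12 (172.16.0.0 - 172.31.255.255)
  192.168.0.0/16 (192.168.0.0 - 192.168.255.255)
Public (not in any RFC 1918 range)


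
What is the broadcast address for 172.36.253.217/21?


Network: 172.36.248.0/21
Host bits = 11
Set all host bits to 1:
Broadcast: 172.36.255.255


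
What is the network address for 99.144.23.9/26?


IP:   01100011.10010000.00010111.00001001
Mask: 11111111.11111111.11111111.11000000
AND operation:
Net:  01100011.10010000.00010111.00000000
Network: 99.144.23.0/26


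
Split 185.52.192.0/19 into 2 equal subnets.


New prefix = 19 + 1 = 20
Each subnet has 4096 addresses
  185.52.192.0/20
  185.52.208.0/20
Subnets: 185.52.192.0/20, 185.52.208.0/20


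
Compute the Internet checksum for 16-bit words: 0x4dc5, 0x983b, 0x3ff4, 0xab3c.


Sum all words (with carry folding):
+ 0x4dc5 = 0x4dc5
+ 0x983b = 0xe600
+ 0x3ff4 = 0x25f5
+ 0xab3c = 0xd131
One's complement: ~0xd131
Checksum = 0x2ece


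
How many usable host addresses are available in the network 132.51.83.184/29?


Host bits = 32 - 29 = 3
Total addresses = 2^3 = 8
Usable = total - 2 (network and broadcast)
Usable hosts: 6


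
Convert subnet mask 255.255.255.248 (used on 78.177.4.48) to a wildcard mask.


Subnet mask: 255.255.255.248
Wildcard = 255.255.255.255 - subnet mask
255 - 255 = 0
255 - 255 = 0
255 - 255 = 0
255 - 248 = 7
Wildcard: 0.0.0.7


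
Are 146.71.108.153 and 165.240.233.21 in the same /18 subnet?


Mask: 255.255.192.0
146.71.108.153 AND mask = 146.71.64.0
165.240.233.21 AND mask = 165.240.192.0
No, different subnets (146.71.64.0 vs 165.240.192.0)


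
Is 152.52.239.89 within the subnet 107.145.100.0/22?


Subnet network: 107.145.100.0
Test IP AND mask: 152.52.236.0
No, 152.52.239.89 is not in 107.145.100.0/22


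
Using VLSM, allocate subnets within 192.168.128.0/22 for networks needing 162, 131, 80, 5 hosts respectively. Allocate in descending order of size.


162 hosts -> /24 (254 usable): 192.168.128.0/24
131 hosts -> /24 (254 usable): 192.168.129.0/24
80 hosts -> /25 (126 usable): 192.168.130.0/25
5 hosts -> /29 (6 usable): 192.168.130.128/29
Allocation: 192.168.128.0/24 (162 hosts, 254 usable); 192.168.129.0/24 (131 hosts, 254 usable); 192.168.130.0/25 (80 hosts, 126 usable); 192.168.130.128/29 (5 hosts, 6 usable)


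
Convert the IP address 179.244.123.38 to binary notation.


179 = 10110011
244 = 11110100
123 = 01111011
38 = 00100110
Binary: 10110011.11110100.01111011.00100110


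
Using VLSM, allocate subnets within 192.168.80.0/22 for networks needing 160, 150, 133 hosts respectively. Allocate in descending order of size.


160 hosts -> /24 (254 usable): 192.168.80.0/24
150 hosts -> /24 (254 usable): 192.168.81.0/24
133 hosts -> /24 (254 usable): 192.168.82.0/24
Allocation: 192.168.80.0/24 (160 hosts, 254 usable); 192.168.81.0/24 (150 hosts, 254 usable); 192.168.82.0/24 (133 hosts, 254 usable)


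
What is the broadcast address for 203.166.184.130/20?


Network: 203.166.176.0/20
Host bits = 12
Set all host bits to 1:
Broadcast: 203.166.191.255


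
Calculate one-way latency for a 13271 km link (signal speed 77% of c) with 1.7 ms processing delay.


Speed = 0.77 * 3e5 km/s = 231000 km/s
Propagation delay = 13271 / 231000 = 0.0575 s = 57.4502 ms
Processing delay = 1.7 ms
Total one-way latency = 59.1502 ms


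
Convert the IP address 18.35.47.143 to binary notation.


18 = 00010010
35 = 00100011
47 = 00101111
143 = 10001111
Binary: 00010010.00100011.00101111.10001111


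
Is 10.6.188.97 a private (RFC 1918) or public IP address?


RFC 1918 private ranges:
  10.0.0.0/8 (10.0.0.0 - 10.255.255.255)
  172.16.0.0/12 (172.16.0.0 - 172.31.255.255)
  192.168.0.0/16 (192.168.0.0 - 192.168.255.255)
Private (in 10.0.0.0/8)


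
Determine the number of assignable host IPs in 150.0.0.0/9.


Host bits = 32 - 9 = 23
Total addresses = 2^23 = 8388608
Usable = total - 2 (network and broadcast)
Usable hosts: 8388606


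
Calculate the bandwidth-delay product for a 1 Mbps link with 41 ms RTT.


BDP = bandwidth * RTT
= 1 Mbps * 41 ms
= 1 * 1e6 * 41 / 1000 bits
= 41000 bits
= 5125 bytes
= 5.0049 KB
BDP = 41000 bits (5125 bytes)


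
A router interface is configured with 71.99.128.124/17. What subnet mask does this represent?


/17 means 17 network bits, 15 host bits
Binary: 11111111111111111000000000000000
Mask: 255.255.128.0


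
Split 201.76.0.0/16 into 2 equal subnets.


New prefix = 16 + 1 = 17
Each subnet has 32768 addresses
  201.76.0.0/17
  201.76.128.0/17
Subnets: 201.76.0.0/17, 201.76.128.0/17


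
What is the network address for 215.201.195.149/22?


IP:   11010111.11001001.11000011.10010101
Mask: 11111111.11111111.11111100.00000000
AND operation:
Net:  11010111.11001001.11000000.00000000
Network: 215.201.192.0/22


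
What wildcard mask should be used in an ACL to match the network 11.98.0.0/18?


Subnet mask: 255.255.192.0
Wildcard = 255.255.255.255 - subnet mask
255 - 255 = 0
255 - 255 = 0
255 - 192 = 63
255 - 0 = 255
Wildcard: 0.0.63.255


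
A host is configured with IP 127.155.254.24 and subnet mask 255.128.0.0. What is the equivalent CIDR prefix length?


Binary: 11111111.10000000.00000000.00000000
Count leading 1s
Prefix: /9


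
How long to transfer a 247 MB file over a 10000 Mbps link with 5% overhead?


Effective throughput = 10000 * (1 - 5/100) = 9500 Mbps
File size in Mb = 247 * 8 = 1976 Mb
Time = 1976 / 9500
Time = 0.208 seconds


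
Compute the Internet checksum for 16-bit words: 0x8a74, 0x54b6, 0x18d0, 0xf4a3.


Sum all words (with carry folding):
+ 0x8a74 = 0x8a74
+ 0x54b6 = 0xdf2a
+ 0x18d0 = 0xf7fa
+ 0xf4a3 = 0xec9e
One's complement: ~0xec9e
Checksum = 0x1361


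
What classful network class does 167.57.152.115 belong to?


First octet: 167
Binary: 10100111
10xxxxxx -> Class B (128-191)
Class B, default mask 255.255.0.0 (/16)


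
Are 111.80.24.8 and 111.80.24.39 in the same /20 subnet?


Mask: 255.255.240.0
111.80.24.8 AND mask = 111.80.16.0
111.80.24.39 AND mask = 111.80.16.0
Yes, same subnet (111.80.16.0)


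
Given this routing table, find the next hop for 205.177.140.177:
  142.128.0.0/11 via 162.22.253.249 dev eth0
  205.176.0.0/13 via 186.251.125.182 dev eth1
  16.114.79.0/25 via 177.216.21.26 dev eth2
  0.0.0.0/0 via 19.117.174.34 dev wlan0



Longest prefix match for 205.177.140.177:
  /11 142.128.0.0: no
  /13 205.176.0.0: MATCH
  /25 16.114.79.0: no
  /0 0.0.0.0: MATCH
Selected: next-hop 186.251.125.182 via eth1 (matched /13)


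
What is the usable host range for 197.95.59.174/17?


Network: 197.95.0.0
Broadcast: 197.95.127.255
First usable = network + 1
Last usable = broadcast - 1
Range: 197.95.0.1 to 197.95.127.254


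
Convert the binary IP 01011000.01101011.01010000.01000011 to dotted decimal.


01011000 = 88
01101011 = 107
01010000 = 80
01000011 = 67
IP: 88.107.80.67


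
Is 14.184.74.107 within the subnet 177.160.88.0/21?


Subnet network: 177.160.88.0
Test IP AND mask: 14.184.72.0
No, 14.184.74.107 is not in 177.160.88.0/21


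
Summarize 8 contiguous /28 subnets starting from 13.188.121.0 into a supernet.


Original prefix: /28
Number of subnets: 8 = 2^3
New prefix = 28 - 3 = 25
Supernet: 13.188.121.0/25


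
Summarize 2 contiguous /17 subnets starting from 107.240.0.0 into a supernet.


Original prefix: /17
Number of subnets: 2 = 2^1
New prefix = 17 - 1 = 16
Supernet: 107.240.0.0/16


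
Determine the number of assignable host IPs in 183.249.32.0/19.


Host bits = 32 - 19 = 13
Total addresses = 2^13 = 8192
Usable = total - 2 (network and broadcast)
Usable hosts: 8190


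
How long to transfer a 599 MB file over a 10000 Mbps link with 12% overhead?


Effective throughput = 10000 * (1 - 12/100) = 8800 Mbps
File size in Mb = 599 * 8 = 4792 Mb
Time = 4792 / 8800
Time = 0.5445 seconds


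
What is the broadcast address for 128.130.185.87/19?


Network: 128.130.160.0/19
Host bits = 13
Set all host bits to 1:
Broadcast: 128.130.191.255


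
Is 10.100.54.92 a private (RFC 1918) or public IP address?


RFC 1918 private ranges:
  10.0.0.0/8 (10.0.0.0 - 10.255.255.255)
  172.16.0.0/12 (172.16.0.0 - 172.31.255.255)
  192.168.0.0/16 (192.168.0.0 - 192.168.255.255)
Private (in 10.0.0.0/8)


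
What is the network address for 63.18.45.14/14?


IP:   00111111.00010010.00101101.00001110
Mask: 11111111.11111100.00000000.00000000
AND operation:
Net:  00111111.00010000.00000000.00000000
Network: 63.16.0.0/14


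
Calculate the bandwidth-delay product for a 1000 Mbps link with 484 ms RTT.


BDP = bandwidth * RTT
= 1000 Mbps * 484 ms
= 1000 * 1e6 * 484 / 1000 bits
= 484000000 bits
= 60500000 bytes
= 59082.0312 KB
BDP = 484000000 bits (60500000 bytes)


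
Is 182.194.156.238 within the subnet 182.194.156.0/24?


Subnet network: 182.194.156.0
Test IP AND mask: 182.194.156.0
Yes, 182.194.156.238 is in 182.194.156.0/24


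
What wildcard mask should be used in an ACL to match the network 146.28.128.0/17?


Subnet mask: 255.255.128.0
Wildcard = 255.255.255.255 - subnet mask
255 - 255 = 0
255 - 255 = 0
255 - 128 = 127
255 - 0 = 255
Wildcard: 0.0.127.255


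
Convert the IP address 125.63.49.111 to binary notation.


125 = 01111101
63 = 00111111
49 = 00110001
111 = 01101111
Binary: 01111101.00111111.00110001.01101111


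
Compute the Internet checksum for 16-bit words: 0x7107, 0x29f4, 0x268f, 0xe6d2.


Sum all words (with carry folding):
+ 0x7107 = 0x7107
+ 0x29f4 = 0x9afb
+ 0x268f = 0xc18a
+ 0xe6d2 = 0xa85d
One's complement: ~0xa85d
Checksum = 0x57a2


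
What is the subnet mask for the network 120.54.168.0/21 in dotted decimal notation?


/21 means 21 network bits, 11 host bits
Binary: 11111111111111111111100000000000
Mask: 255.255.248.0


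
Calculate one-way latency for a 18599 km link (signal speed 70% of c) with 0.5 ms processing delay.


Speed = 0.7 * 3e5 km/s = 210000 km/s
Propagation delay = 18599 / 210000 = 0.0886 s = 88.5667 ms
Processing delay = 0.5 ms
Total one-way latency = 89.0667 ms


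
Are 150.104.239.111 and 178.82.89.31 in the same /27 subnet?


Mask: 255.255.255.224
150.104.239.111 AND mask = 150.104.239.96
178.82.89.31 AND mask = 178.82.89.0
No, different subnets (150.104.239.96 vs 178.82.89.0)


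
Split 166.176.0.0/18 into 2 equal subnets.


New prefix = 18 + 1 = 19
Each subnet has 8192 addresses
  166.176.0.0/19
  166.176.32.0/19
Subnets: 166.176.0.0/19, 166.176.32.0/19


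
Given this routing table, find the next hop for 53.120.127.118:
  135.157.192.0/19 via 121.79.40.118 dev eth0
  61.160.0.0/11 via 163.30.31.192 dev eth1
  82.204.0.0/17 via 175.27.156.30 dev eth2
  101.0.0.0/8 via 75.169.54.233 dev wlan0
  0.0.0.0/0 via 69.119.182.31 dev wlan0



Longest prefix match for 53.120.127.118:
  /19 135.157.192.0: no
  /11 61.160.0.0: no
  /17 82.204.0.0: no
  /8 101.0.0.0: no
  /0 0.0.0.0: MATCH
Selected: next-hop 69.119.182.31 via wlan0 (matched /0)


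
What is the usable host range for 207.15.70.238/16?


Network: 207.15.0.0
Broadcast: 207.15.255.255
First usable = network + 1
Last usable = broadcast - 1
Range: 207.15.0.1 to 207.15.255.254


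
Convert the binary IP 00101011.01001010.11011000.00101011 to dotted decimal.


00101011 = 43
01001010 = 74
11011000 = 216
00101011 = 43
IP: 43.74.216.43


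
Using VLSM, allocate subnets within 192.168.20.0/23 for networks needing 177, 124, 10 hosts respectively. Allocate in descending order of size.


177 hosts -> /24 (254 usable): 192.168.20.0/24
124 hosts -> /25 (126 usable): 192.168.21.0/25
10 hosts -> /28 (14 usable): 192.168.21.128/28
Allocation: 192.168.20.0/24 (177 hosts, 254 usable); 192.168.21.0/25 (124 hosts, 126 usable); 192.168.21.128/28 (10 hosts, 14 usable)


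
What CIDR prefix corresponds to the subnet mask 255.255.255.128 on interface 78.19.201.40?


Binary: 11111111.11111111.11111111.10000000
Count leading 1s
Prefix: /25


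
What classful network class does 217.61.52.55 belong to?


First octet: 217
Binary: 11011001
110xxxxx -> Class C (192-223)
Class C, default mask 255.255.255.0 (/24)


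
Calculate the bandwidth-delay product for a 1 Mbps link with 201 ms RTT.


BDP = bandwidth * RTT
= 1 Mbps * 201 ms
= 1 * 1e6 * 201 / 1000 bits
= 201000 bits
= 25125 bytes
= 24.5361 KB
BDP = 201000 bits (25125 bytes)


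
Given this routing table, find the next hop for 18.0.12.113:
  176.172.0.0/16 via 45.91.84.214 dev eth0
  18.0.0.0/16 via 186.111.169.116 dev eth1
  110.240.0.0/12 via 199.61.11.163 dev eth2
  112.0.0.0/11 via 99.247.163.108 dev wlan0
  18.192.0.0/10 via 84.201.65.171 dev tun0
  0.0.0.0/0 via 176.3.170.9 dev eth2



Longest prefix match for 18.0.12.113:
  /16 176.172.0.0: no
  /16 18.0.0.0: MATCH
  /12 110.240.0.0: no
  /11 112.0.0.0: no
  /10 18.192.0.0: no
  /0 0.0.0.0: MATCH
Selected: next-hop 186.111.169.116 via eth1 (matched /16)


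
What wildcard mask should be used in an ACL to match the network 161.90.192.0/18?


Subnet mask: 255.255.192.0
Wildcard = 255.255.255.255 - subnet mask
255 - 255 = 0
255 - 255 = 0
255 - 192 = 63
255 - 0 = 255
Wildcard: 0.0.63.255


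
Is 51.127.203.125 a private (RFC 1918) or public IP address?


RFC 1918 private ranges:
  10.0.0.0/8 (10.0.0.0 - 10.255.255.255)
  172.16.0.0/12 (172.16.0.0 - 172.31.255.255)
  192.168.0.0/16 (192.168.0.0 - 192.168.255.255)
Public (not in any RFC 1918 range)


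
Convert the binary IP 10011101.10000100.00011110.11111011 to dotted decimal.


10011101 = 157
10000100 = 132
00011110 = 30
11111011 = 251
IP: 157.132.30.251


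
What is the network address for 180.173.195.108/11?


IP:   10110100.10101101.11000011.01101100
Mask: 11111111.11100000.00000000.00000000
AND operation:
Net:  10110100.10100000.00000000.00000000
Network: 180.160.0.0/11


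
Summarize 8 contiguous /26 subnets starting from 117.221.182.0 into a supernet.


Original prefix: /26
Number of subnets: 8 = 2^3
New prefix = 26 - 3 = 23
Supernet: 117.221.182.0/23


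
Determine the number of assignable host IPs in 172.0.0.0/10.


Host bits = 32 - 10 = 22
Total addresses = 2^22 = 4194304
Usable = total - 2 (network and broadcast)
Usable hosts: 4194302


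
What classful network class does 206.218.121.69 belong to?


First octet: 206
Binary: 11001110
110xxxxx -> Class C (192-223)
Class C, default mask 255.255.255.0 (/24)


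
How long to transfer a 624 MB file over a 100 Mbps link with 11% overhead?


Effective throughput = 100 * (1 - 11/100) = 89 Mbps
File size in Mb = 624 * 8 = 4992 Mb
Time = 4992 / 89
Time = 56.0899 seconds


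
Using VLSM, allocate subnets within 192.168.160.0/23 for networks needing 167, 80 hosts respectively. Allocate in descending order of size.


167 hosts -> /24 (254 usable): 192.168.160.0/24
80 hosts -> /25 (126 usable): 192.168.161.0/25
Allocation: 192.168.160.0/24 (167 hosts, 254 usable); 192.168.161.0/25 (80 hosts, 126 usable)


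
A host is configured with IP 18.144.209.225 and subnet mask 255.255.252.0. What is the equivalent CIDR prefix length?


Binary: 11111111.11111111.11111100.00000000
Count leading 1s
Prefix: /22


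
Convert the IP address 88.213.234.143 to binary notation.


88 = 01011000
213 = 11010101
234 = 11101010
143 = 10001111
Binary: 01011000.11010101.11101010.10001111


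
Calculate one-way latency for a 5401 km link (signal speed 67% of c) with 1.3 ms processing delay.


Speed = 0.67 * 3e5 km/s = 201000 km/s
Propagation delay = 5401 / 201000 = 0.0269 s = 26.8706 ms
Processing delay = 1.3 ms
Total one-way latency = 28.1706 ms


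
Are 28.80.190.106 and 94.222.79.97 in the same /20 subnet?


Mask: 255.255.240.0
28.80.190.106 AND mask = 28.80.176.0
94.222.79.97 AND mask = 94.222.64.0
No, different subnets (28.80.176.0 vs 94.222.64.0)


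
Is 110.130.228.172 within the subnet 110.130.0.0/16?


Subnet network: 110.130.0.0
Test IP AND mask: 110.130.0.0
Yes, 110.130.228.172 is in 110.130.0.0/16


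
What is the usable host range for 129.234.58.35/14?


Network: 129.232.0.0
Broadcast: 129.235.255.255
First usable = network + 1
Last usable = broadcast - 1
Range: 129.232.0.1 to 129.235.255.254


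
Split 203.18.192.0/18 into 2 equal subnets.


New prefix = 18 + 1 = 19
Each subnet has 8192 addresses
  203.18.192.0/19
  203.18.224.0/19
Subnets: 203.18.192.0/19, 203.18.224.0/19


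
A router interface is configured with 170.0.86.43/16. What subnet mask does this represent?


/16 means 16 network bits, 16 host bits
Binary: 11111111111111110000000000000000
Mask: 255.255.0.0


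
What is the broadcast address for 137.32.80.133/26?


Network: 137.32.80.128/26
Host bits = 6
Set all host bits to 1:
Broadcast: 137.32.80.191


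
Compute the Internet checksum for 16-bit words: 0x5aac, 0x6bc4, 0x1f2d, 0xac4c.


Sum all words (with carry folding):
+ 0x5aac = 0x5aac
+ 0x6bc4 = 0xc670
+ 0x1f2d = 0xe59d
+ 0xac4c = 0x91ea
One's complement: ~0x91ea
Checksum = 0x6e15


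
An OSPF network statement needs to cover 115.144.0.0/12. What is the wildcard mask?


Subnet mask: 255.240.0.0
Wildcard = 255.255.255.255 - subnet mask
255 - 255 = 0
255 - 240 = 15
255 - 0 = 255
255 - 0 = 255
Wildcard: 0.15.255.255


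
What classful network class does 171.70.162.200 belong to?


First octet: 171
Binary: 10101011
10xxxxxx -> Class B (128-191)
Class B, default mask 255.255.0.0 (/16)


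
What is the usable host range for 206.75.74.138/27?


Network: 206.75.74.128
Broadcast: 206.75.74.159
First usable = network + 1
Last usable = broadcast - 1
Range: 206.75.74.129 to 206.75.74.158


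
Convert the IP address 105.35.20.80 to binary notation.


105 = 01101001
35 = 00100011
20 = 00010100
80 = 01010000
Binary: 01101001.00100011.00010100.01010000


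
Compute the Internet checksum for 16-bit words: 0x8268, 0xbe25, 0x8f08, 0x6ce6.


Sum all words (with carry folding):
+ 0x8268 = 0x8268
+ 0xbe25 = 0x408e
+ 0x8f08 = 0xcf96
+ 0x6ce6 = 0x3c7d
One's complement: ~0x3c7d
Checksum = 0xc382


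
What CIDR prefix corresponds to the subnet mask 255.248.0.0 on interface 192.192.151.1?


Binary: 11111111.11111000.00000000.00000000
Count leading 1s
Prefix: /13


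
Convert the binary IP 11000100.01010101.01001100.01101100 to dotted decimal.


11000100 = 196
01010101 = 85
01001100 = 76
01101100 = 108
IP: 196.85.76.108


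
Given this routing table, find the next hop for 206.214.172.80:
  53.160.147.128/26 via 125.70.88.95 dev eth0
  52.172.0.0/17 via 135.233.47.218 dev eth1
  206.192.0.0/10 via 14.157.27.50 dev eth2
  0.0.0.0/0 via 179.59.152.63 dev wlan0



Longest prefix match for 206.214.172.80:
  /26 53.160.147.128: no
  /17 52.172.0.0: no
  /10 206.192.0.0: MATCH
  /0 0.0.0.0: MATCH
Selected: next-hop 14.157.27.50 via eth2 (matched /10)


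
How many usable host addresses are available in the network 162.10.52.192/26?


Host bits = 32 - 26 = 6
Total addresses = 2^6 = 64
Usable = total - 2 (network and broadcast)
Usable hosts: 62


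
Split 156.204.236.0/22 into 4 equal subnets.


New prefix = 22 + 2 = 24
Each subnet has 256 addresses
  156.204.236.0/24
  156.204.237.0/24
  156.204.238.0/24
  156.204.239.0/24
Subnets: 156.204.236.0/24, 156.204.237.0/24, 156.204.238.0/24, 156.204.239.0/24


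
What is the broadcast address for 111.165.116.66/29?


Network: 111.165.116.64/29
Host bits = 3
Set all host bits to 1:
Broadcast: 111.165.116.71


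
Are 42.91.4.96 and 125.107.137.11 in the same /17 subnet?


Mask: 255.255.128.0
42.91.4.96 AND mask = 42.91.0.0
125.107.137.11 AND mask = 125.107.128.0
No, different subnets (42.91.0.0 vs 125.107.128.0)


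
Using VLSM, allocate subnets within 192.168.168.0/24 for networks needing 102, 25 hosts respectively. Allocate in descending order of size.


102 hosts -> /25 (126 usable): 192.168.168.0/25
25 hosts -> /27 (30 usable): 192.168.168.128/27
Allocation: 192.168.168.0/25 (102 hosts, 126 usable); 192.168.168.128/27 (25 hosts, 30 usable)


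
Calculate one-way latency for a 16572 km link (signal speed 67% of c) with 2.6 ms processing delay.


Speed = 0.67 * 3e5 km/s = 201000 km/s
Propagation delay = 16572 / 201000 = 0.0824 s = 82.4478 ms
Processing delay = 2.6 ms
Total one-way latency = 85.0478 ms


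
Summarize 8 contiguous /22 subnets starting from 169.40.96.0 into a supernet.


Original prefix: /22
Number of subnets: 8 = 2^3
New prefix = 22 - 3 = 19
Supernet: 169.40.96.0/19


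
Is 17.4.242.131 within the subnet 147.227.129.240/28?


Subnet network: 147.227.129.240
Test IP AND mask: 17.4.242.128
No, 17.4.242.131 is not in 147.227.129.240/28


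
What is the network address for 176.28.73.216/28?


IP:   10110000.00011100.01001001.11011000
Mask: 11111111.11111111.11111111.11110000
AND operation:
Net:  10110000.00011100.01001001.11010000
Network: 176.28.73.208/28


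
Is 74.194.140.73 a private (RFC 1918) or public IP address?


RFC 1918 private ranges:
  10.0.0.0/8 (10.0.0.0 - 10.255.255.255)
  172.16.0.0/12 (172.16.0.0 - 172.31.255.255)
  192.168.0.0/16 (192.168.0.0 - 192.168.255.255)
Public (not in any RFC 1918 range)


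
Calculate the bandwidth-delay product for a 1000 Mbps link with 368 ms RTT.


BDP = bandwidth * RTT
= 1000 Mbps * 368 ms
= 1000 * 1e6 * 368 / 1000 bits
= 368000000 bits
= 46000000 bytes
= 44921.875 KB
BDP = 368000000 bits (46000000 bytes)


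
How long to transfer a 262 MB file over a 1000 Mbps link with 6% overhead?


Effective throughput = 1000 * (1 - 6/100) = 940 Mbps
File size in Mb = 262 * 8 = 2096 Mb
Time = 2096 / 940
Time = 2.2298 seconds


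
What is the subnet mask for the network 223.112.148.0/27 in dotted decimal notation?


/27 means 27 network bits, 5 host bits
Binary: 11111111111111111111111111100000
Mask: 255.255.255.224


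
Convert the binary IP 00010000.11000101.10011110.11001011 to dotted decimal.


00010000 = 16
11000101 = 197
10011110 = 158
11001011 = 203
IP: 16.197.158.203


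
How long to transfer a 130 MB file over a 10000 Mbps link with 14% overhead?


Effective throughput = 10000 * (1 - 14/100) = 8600 Mbps
File size in Mb = 130 * 8 = 1040 Mb
Time = 1040 / 8600
Time = 0.1209 seconds


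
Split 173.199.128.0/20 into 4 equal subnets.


New prefix = 20 + 2 = 22
Each subnet has 1024 addresses
  173.199.128.0/22
  173.199.132.0/22
  173.199.136.0/22
  173.199.140.0/22
Subnets: 173.199.128.0/22, 173.199.132.0/22, 173.199.136.0/22, 173.199.140.0/22


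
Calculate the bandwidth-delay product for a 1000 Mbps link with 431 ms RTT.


BDP = bandwidth * RTT
= 1000 Mbps * 431 ms
= 1000 * 1e6 * 431 / 1000 bits
= 431000000 bits
= 53875000 bytes
= 52612.3047 KB
BDP = 431000000 bits (53875000 bytes)


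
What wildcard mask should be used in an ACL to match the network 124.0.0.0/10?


Subnet mask: 255.192.0.0
Wildcard = 255.255.255.255 - subnet mask
255 - 255 = 0
255 - 192 = 63
255 - 0 = 255
255 - 0 = 255
Wildcard: 0.63.255.255


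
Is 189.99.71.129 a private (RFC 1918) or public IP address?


RFC 1918 private ranges:
  10.0.0.0/8 (10.0.0.0 - 10.255.255.255)
  172.16.0.0/12 (172.16.0.0 - 172.31.255.255)
  192.168.0.0/16 (192.168.0.0 - 192.168.255.255)
Public (not in any RFC 1918 range)


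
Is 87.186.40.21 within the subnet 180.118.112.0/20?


Subnet network: 180.118.112.0
Test IP AND mask: 87.186.32.0
No, 87.186.40.21 is not in 180.118.112.0/20


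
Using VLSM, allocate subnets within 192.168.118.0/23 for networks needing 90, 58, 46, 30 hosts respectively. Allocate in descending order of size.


90 hosts -> /25 (126 usable): 192.168.118.0/25
58 hosts -> /26 (62 usable): 192.168.118.128/26
46 hosts -> /26 (62 usable): 192.168.118.192/26
30 hosts -> /27 (30 usable): 192.168.119.0/27
Allocation: 192.168.118.0/25 (90 hosts, 126 usable); 192.168.118.128/26 (58 hosts, 62 usable); 192.168.118.192/26 (46 hosts, 62 usable); 192.168.119.0/27 (30 hosts, 30 usable)


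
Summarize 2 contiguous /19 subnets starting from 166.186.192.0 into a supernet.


Original prefix: /19
Number of subnets: 2 = 2^1
New prefix = 19 - 1 = 18
Supernet: 166.186.192.0/18


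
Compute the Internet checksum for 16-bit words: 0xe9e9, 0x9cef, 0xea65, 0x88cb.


Sum all words (with carry folding):
+ 0xe9e9 = 0xe9e9
+ 0x9cef = 0x86d9
+ 0xea65 = 0x713f
+ 0x88cb = 0xfa0a
One's complement: ~0xfa0a
Checksum = 0x05f5


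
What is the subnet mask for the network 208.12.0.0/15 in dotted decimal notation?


/15 means 15 network bits, 17 host bits
Binary: 11111111111111100000000000000000
Mask: 255.254.0.0


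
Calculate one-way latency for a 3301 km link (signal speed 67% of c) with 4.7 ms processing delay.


Speed = 0.67 * 3e5 km/s = 201000 km/s
Propagation delay = 3301 / 201000 = 0.0164 s = 16.4229 ms
Processing delay = 4.7 ms
Total one-way latency = 21.1229 ms


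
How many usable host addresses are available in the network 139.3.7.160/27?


Host bits = 32 - 27 = 5
Total addresses = 2^5 = 32
Usable = total - 2 (network and broadcast)
Usable hosts: 30


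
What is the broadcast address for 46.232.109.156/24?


Network: 46.232.109.0/24
Host bits = 8
Set all host bits to 1:
Broadcast: 46.232.109.255


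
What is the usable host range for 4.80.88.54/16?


Network: 4.80.0.0
Broadcast: 4.80.255.255
First usable = network + 1
Last usable = broadcast - 1
Range: 4.80.0.1 to 4.80.255.254
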